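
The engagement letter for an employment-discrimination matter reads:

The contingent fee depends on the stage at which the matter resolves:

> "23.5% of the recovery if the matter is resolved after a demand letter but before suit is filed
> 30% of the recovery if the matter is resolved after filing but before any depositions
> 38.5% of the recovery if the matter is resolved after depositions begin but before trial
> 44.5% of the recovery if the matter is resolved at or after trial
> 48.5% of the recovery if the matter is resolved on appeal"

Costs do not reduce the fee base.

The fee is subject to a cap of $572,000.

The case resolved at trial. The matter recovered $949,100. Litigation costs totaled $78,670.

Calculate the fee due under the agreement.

$422,349.50

Fee base is the gross recovery, $949,100; costs are reimbursed separately.
The matter resolved at trial, so the 44.5% rate applies.
$949,100 × 44.5% = $422,349.50
$422,349.50 is under the $572,000 cap.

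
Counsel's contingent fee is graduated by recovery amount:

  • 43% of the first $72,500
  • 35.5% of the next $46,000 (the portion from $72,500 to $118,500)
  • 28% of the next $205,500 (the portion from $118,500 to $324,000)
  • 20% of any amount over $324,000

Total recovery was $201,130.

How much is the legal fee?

$70,641.40

First $72,500 at 43% = $31,175.00
Next $46,000 at 35.5% = $16,330.00
Remaining $82,630 at 28% = $23,136.40
Fee: $31,175.00 + $16,330.00 + $23,136.40 = $70,641.40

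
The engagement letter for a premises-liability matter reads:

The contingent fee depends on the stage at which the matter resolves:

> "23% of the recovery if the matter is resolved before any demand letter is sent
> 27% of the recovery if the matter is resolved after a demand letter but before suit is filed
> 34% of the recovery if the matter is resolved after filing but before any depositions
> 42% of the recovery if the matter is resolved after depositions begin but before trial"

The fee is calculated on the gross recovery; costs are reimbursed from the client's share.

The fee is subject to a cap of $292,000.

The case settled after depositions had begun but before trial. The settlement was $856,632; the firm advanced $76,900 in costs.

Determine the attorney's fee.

Fee base is the gross recovery, $856,632; costs are reimbursed separately.
The matter settled after depositions had begun but before trial, so the 42% rate applies.
$856,632 × 42% = $359,785.44
$359,785.44 exceeds the $292,000 cap, so the fee is capped at $292,000.00.

$292,000.00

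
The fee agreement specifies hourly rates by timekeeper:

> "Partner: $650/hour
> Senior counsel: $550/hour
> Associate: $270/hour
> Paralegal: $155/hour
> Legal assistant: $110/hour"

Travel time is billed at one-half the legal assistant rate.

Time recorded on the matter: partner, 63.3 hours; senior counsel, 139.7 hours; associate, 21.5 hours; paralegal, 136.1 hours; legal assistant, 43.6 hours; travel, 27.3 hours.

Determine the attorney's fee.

Partner: 63.3 × $650 = $41,145.00
Senior counsel: 139.7 × $550 = $76,835.00
Associate: 21.5 × $270 = $5,805.00
Paralegal: 136.1 × $155 = $21,095.50
Legal assistant: 43.6 × $110 = $4,796.00
Subtotal: $41,145.00 + $76,835.00 + $5,805.00 + $21,095.50 + $4,796.00 = $149,676.50
Travel: 27.3 × ($110 ÷ 2) = 27.3 × $55.00 = $1,501.50
Total: $149,676.50 + $1,501.50 = $151,178.00

$151,178.00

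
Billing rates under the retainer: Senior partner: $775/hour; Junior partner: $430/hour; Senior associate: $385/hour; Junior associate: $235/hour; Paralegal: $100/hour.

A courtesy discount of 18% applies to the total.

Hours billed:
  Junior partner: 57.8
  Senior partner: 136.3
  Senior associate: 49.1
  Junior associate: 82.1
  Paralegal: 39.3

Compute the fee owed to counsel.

$141,543.07

Senior partner: 136.3 × $775 = $105,632.50
Junior partner: 57.8 × $430 = $24,854.00
Senior associate: 49.1 × $385 = $18,903.50
Junior associate: 82.1 × $235 = $19,293.50
Paralegal: 39.3 × $100 = $3,930.00
Subtotal: $172,613.50
Less 18% discount: −$31,070.43
Total: $172,613.50 − $31,070.43 = $141,543.07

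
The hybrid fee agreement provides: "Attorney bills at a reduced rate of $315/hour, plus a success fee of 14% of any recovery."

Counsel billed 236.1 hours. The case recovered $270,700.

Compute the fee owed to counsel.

$112,269.50

Hourly: 236.1 × $315 = $74,371.50
Success fee: 14% of $270,700 = $37,898.00
Total: $74,371.50 + $37,898.00 = $112,269.50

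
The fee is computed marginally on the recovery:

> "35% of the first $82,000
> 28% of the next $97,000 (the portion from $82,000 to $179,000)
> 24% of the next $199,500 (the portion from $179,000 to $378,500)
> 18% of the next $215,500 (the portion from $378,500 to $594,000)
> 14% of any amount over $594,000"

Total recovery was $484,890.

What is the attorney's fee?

$122,890.20

First $82,000 at 35% = $28,700.00
Next $97,000 at 28% = $27,160.00
Next $199,500 at 24% = $47,880.00
Remaining $106,390 at 18% = $19,150.20
Fee: $28,700.00 + $27,160.00 + $47,880.00 + $19,150.20 = $122,890.20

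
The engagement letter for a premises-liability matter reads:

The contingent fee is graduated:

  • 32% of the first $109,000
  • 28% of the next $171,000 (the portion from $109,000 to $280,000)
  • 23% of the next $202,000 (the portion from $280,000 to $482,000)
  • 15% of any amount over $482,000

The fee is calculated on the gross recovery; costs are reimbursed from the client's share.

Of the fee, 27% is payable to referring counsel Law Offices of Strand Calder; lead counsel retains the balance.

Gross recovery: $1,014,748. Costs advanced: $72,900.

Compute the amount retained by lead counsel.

$152,666.51

Fee base is the gross recovery, $1,014,748; costs are reimbursed separately.
First $109,000 at 32% = $34,880.00
Next $171,000 at 28% = $47,880.00
Next $202,000 at 23% = $46,460.00
Remaining $532,748 at 15% = $79,912.20
Fee: $34,880.00 + $47,880.00 + $46,460.00 + $79,912.20 = $209,132.20
Referral share: 27% of $209,132.20 = $56,465.69; lead counsel retains $209,132.20 − $56,465.69 = $152,666.51.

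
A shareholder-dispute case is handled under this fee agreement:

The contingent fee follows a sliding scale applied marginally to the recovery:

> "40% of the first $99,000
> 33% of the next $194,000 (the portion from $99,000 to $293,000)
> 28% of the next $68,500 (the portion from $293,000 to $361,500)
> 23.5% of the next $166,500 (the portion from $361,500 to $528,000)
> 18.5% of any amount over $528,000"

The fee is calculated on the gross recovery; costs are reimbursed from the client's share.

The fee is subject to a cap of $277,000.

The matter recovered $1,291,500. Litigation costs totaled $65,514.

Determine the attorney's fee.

$277,000.00

Fee base is the gross recovery, $1,291,500; costs are reimbursed separately.
First $99,000 at 40% = $39,600.00
Next $194,000 at 33% = $64,020.00
Next $68,500 at 28% = $19,180.00
Next $166,500 at 23.5% = $39,127.50
Remaining $763,500 at 18.5% = $141,247.50
Fee: $39,600.00 + $64,020.00 + $19,180.00 + $39,127.50 + $141,247.50 = $303,175.00
$303,175.00 exceeds the $277,000 cap, so the fee is capped at $277,000.00.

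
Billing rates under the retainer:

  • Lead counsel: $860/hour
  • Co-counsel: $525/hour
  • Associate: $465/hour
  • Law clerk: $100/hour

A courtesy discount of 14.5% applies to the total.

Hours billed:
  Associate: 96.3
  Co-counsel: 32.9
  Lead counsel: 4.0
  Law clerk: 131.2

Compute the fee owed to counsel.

$67,213.26

Lead counsel: 4.0 × $860 = $3,440.00
Co-counsel: 32.9 × $525 = $17,272.50
Associate: 96.3 × $465 = $44,779.50
Law clerk: 131.2 × $100 = $13,120.00
Subtotal: $78,612.00
Less 14.5% discount: −$11,398.74
Total: $78,612.00 − $11,398.74 = $67,213.26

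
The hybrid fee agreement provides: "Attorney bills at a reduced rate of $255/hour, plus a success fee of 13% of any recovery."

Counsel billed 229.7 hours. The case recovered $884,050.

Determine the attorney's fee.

Hourly: 229.7 × $255 = $58,573.50
Success fee: 13% of $884,050 = $114,926.50
Total: $58,573.50 + $114,926.50 = $173,500.00

$173,500.00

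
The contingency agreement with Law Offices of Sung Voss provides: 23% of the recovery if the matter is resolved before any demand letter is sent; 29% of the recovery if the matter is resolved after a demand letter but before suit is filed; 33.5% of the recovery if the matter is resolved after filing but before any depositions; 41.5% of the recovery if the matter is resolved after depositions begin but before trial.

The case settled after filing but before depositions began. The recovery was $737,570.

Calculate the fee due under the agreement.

$247,085.95

The matter settled after filing but before depositions began, so the 33.5% rate applies.
$737,570 × 33.5% = $247,085.95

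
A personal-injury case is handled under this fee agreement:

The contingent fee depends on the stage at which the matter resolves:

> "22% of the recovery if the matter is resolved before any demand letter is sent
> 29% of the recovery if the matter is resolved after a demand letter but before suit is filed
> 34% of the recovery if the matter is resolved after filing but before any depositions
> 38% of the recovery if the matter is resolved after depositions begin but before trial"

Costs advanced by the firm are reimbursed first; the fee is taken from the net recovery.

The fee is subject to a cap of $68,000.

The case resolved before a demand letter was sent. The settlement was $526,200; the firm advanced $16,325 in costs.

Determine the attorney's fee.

$68,000.00

Fee base (net of costs): $526,200 − $16,325 = $509,875
The matter resolved before a demand letter was sent, so the 22% rate applies.
$509,875 × 22% = $112,172.50
$112,172.50 exceeds the $68,000 cap, so the fee is capped at $68,000.00.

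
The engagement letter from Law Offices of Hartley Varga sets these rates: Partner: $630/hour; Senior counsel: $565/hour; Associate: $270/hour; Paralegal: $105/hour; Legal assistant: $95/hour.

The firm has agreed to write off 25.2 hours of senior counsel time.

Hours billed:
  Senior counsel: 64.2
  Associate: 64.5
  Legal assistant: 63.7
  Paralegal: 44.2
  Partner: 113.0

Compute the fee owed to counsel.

Partner: 113.0 × $630 = $71,190.00
Senior counsel: 64.2 × $565 = $36,273.00
Associate: 64.5 × $270 = $17,415.00
Paralegal: 44.2 × $105 = $4,641.00
Legal assistant: 63.7 × $95 = $6,051.50
Subtotal: $135,570.50
Write-off: 25.2 × $565 = $14,238.00
Total: $135,570.50 − $14,238.00 = $121,332.50

$121,332.50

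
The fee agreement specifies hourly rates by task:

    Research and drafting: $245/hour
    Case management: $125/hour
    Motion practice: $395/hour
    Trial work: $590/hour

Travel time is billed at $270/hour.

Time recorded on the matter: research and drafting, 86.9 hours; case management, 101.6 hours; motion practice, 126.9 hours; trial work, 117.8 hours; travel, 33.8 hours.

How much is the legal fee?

$162,744.00

Research and drafting: 86.9 × $245 = $21,290.50
Case management: 101.6 × $125 = $12,700.00
Motion practice: 126.9 × $395 = $50,125.50
Trial work: 117.8 × $590 = $69,502.00
Subtotal: $21,290.50 + $12,700.00 + $50,125.50 + $69,502.00 = $153,618.00
Travel: 33.8 × $270 = $9,126.00
Total: $153,618.00 + $9,126.00 = $162,744.00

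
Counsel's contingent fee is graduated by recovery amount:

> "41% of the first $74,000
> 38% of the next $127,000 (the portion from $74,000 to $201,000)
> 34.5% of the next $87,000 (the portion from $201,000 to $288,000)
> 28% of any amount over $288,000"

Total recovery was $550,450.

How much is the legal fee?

First $74,000 at 41% = $30,340.00
Next $127,000 at 38% = $48,260.00
Next $87,000 at 34.5% = $30,015.00
Remaining $262,450 at 28% = $73,486.00
Fee: $30,340.00 + $48,260.00 + $30,015.00 + $73,486.00 = $182,101.00

$182,101.00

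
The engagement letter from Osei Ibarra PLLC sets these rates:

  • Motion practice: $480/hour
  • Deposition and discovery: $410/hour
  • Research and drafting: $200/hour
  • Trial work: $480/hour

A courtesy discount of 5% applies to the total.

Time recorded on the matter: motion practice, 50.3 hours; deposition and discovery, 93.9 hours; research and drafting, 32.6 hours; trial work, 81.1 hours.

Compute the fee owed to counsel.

$102,686.45

Motion practice: 50.3 × $480 = $24,144.00
Deposition and discovery: 93.9 × $410 = $38,499.00
Research and drafting: 32.6 × $200 = $6,520.00
Trial work: 81.1 × $480 = $38,928.00
Subtotal: $108,091.00
Less 5% discount: −$5,404.55
Total: $108,091.00 − $5,404.55 = $102,686.45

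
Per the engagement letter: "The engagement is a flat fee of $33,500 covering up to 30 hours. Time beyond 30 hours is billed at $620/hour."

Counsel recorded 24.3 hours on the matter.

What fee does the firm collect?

24.3 hours is within the 30-hour scope; only the flat fee applies.

$33,500.00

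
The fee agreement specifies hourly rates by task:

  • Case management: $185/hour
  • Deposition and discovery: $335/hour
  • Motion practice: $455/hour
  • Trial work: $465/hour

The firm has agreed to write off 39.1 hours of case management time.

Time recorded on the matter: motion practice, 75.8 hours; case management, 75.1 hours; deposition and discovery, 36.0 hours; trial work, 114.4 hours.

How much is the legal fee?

Case management: 75.1 × $185 = $13,893.50
Deposition and discovery: 36.0 × $335 = $12,060.00
Motion practice: 75.8 × $455 = $34,489.00
Trial work: 114.4 × $465 = $53,196.00
Subtotal: $113,638.50
Write-off: 39.1 × $185 = $7,233.50
Total: $113,638.50 − $7,233.50 = $106,405.00

$106,405.00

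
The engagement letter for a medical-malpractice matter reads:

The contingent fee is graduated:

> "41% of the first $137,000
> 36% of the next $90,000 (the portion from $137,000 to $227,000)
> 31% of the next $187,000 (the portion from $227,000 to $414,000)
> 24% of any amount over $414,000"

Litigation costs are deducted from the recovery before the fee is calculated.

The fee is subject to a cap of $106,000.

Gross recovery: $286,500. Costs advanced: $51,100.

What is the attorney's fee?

$91,174.00

Fee base (net of costs): $286,500 − $51,100 = $235,400
First $137,000 at 41% = $56,170.00
Next $90,000 at 36% = $32,400.00
Remaining $8,400 at 31% = $2,604.00
Fee: $56,170.00 + $32,400.00 + $2,604.00 = $91,174.00
$91,174.00 is under the $106,000 cap.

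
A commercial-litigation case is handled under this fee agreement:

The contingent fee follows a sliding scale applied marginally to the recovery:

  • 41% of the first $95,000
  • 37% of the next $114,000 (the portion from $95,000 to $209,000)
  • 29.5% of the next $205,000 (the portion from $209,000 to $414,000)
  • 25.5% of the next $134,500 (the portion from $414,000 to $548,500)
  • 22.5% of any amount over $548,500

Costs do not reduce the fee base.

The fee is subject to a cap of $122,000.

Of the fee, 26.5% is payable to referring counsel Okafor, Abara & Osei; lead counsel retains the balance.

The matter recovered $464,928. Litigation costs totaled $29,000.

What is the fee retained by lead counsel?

$89,670.00

Fee base is the gross recovery, $464,928; costs are reimbursed separately.
First $95,000 at 41% = $38,950.00
Next $114,000 at 37% = $42,180.00
Next $205,000 at 29.5% = $60,475.00
Remaining $50,928 at 25.5% = $12,986.64
Fee: $38,950.00 + $42,180.00 + $60,475.00 + $12,986.64 = $154,591.64
$154,591.64 exceeds the $122,000 cap, so the fee is capped at $122,000.00.
Referral share: 26.5% of $122,000.00 = $32,330.00; lead counsel retains $122,000.00 − $32,330.00 = $89,670.00.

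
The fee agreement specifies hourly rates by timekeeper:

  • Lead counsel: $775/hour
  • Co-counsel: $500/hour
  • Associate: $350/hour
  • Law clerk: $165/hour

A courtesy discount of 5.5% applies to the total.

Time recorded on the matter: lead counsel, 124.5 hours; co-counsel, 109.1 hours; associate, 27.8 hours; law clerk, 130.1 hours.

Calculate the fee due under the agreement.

$172,211.13

Lead counsel: 124.5 × $775 = $96,487.50
Co-counsel: 109.1 × $500 = $54,550.00
Associate: 27.8 × $350 = $9,730.00
Law clerk: 130.1 × $165 = $21,466.50
Subtotal: $182,234.00
Less 5.5% discount: −$10,022.87
Total: $182,234.00 − $10,022.87 = $172,211.13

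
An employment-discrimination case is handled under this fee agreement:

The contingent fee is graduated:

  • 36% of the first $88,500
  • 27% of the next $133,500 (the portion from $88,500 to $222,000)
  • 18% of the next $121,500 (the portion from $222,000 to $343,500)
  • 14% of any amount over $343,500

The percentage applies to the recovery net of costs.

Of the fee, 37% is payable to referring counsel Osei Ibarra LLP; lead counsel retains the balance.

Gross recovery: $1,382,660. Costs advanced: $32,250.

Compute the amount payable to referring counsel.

$85,374.69

Fee base (net of costs): $1,382,660 − $32,250 = $1,350,410
First $88,500 at 36% = $31,860.00
Next $133,500 at 27% = $36,045.00
Next $121,500 at 18% = $21,870.00
Remaining $1,006,910 at 14% = $140,967.40
Fee: $31,860.00 + $36,045.00 + $21,870.00 + $140,967.40 = $230,742.40
Referral share: 37% of $230,742.40 = $85,374.69; lead counsel retains $230,742.40 − $85,374.69 = $145,367.71.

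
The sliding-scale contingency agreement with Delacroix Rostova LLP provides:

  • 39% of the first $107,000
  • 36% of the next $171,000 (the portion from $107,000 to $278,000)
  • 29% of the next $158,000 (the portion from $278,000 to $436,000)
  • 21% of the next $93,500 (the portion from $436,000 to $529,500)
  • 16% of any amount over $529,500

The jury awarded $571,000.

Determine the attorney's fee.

First $107,000 at 39% = $41,730.00
Next $171,000 at 36% = $61,560.00
Next $158,000 at 29% = $45,820.00
Next $93,500 at 21% = $19,635.00
Remaining $41,500 at 16% = $6,640.00
Fee: $41,730.00 + $61,560.00 + $45,820.00 + $19,635.00 + $6,640.00 = $175,385.00

$175,385.00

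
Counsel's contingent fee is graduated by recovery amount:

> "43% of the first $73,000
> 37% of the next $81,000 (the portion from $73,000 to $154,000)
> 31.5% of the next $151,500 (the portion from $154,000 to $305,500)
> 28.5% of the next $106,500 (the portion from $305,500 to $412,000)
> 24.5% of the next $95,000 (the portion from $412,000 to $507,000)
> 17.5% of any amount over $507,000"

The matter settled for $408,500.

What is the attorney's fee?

$138,437.50

First $73,000 at 43% = $31,390.00
Next $81,000 at 37% = $29,970.00
Next $151,500 at 31.5% = $47,722.50
Remaining $103,000 at 28.5% = $29,355.00
Fee: $31,390.00 + $29,970.00 + $47,722.50 + $29,355.00 = $138,437.50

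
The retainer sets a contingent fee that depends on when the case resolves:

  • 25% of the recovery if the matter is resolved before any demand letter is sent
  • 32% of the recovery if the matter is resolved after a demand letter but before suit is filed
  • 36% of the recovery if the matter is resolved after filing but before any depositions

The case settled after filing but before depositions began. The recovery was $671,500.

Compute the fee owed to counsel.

The matter settled after filing but before depositions began, so the 36% rate applies.
$671,500 × 36% = $241,740.00

$241,740.00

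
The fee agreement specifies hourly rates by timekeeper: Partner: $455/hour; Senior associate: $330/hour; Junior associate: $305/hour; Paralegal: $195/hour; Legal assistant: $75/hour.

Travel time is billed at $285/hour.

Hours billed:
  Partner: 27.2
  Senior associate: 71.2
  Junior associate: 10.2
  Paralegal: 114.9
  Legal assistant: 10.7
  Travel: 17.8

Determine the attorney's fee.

$67,264.00

Partner: 27.2 × $455 = $12,376.00
Senior associate: 71.2 × $330 = $23,496.00
Junior associate: 10.2 × $305 = $3,111.00
Paralegal: 114.9 × $195 = $22,405.50
Legal assistant: 10.7 × $75 = $802.50
Subtotal: $12,376.00 + $23,496.00 + $3,111.00 + $22,405.50 + $802.50 = $62,191.00
Travel: 17.8 × $285 = $5,073.00
Total: $62,191.00 + $5,073.00 = $67,264.00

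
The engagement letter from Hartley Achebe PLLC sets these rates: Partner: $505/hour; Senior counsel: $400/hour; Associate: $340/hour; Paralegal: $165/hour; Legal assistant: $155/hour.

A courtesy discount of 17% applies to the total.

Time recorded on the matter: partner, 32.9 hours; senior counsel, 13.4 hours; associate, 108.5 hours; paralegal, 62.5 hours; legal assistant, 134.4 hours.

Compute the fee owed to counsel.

Partner: 32.9 × $505 = $16,614.50
Senior counsel: 13.4 × $400 = $5,360.00
Associate: 108.5 × $340 = $36,890.00
Paralegal: 62.5 × $165 = $10,312.50
Legal assistant: 134.4 × $155 = $20,832.00
Subtotal: $90,009.00
Less 17% discount: −$15,301.53
Total: $90,009.00 − $15,301.53 = $74,707.47

$74,707.47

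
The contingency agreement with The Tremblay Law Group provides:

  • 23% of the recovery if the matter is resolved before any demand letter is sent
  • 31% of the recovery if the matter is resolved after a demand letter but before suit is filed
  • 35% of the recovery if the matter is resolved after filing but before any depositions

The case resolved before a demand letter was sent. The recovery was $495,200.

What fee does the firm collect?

The matter resolved before a demand letter was sent, so the 23% rate applies.
$495,200 × 23% = $113,896.00

$113,896.00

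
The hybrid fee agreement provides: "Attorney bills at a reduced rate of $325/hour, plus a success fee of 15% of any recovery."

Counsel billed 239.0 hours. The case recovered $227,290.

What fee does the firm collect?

$111,768.50

Hourly: 239.0 × $325 = $77,675.00
Success fee: 15% of $227,290 = $34,093.50
Total: $77,675.00 + $34,093.50 = $111,768.50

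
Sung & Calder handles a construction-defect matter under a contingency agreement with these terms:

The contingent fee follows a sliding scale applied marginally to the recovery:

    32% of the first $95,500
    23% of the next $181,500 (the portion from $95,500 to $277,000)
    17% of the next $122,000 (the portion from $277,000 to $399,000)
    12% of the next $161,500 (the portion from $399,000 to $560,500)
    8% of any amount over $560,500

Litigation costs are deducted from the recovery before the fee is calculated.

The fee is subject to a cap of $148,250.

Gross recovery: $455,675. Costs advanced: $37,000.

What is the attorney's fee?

$95,406.00

Fee base (net of costs): $455,675 − $37,000 = $418,675
First $95,500 at 32% = $30,560.00
Next $181,500 at 23% = $41,745.00
Next $122,000 at 17% = $20,740.00
Remaining $19,675 at 12% = $2,361.00
Fee: $30,560.00 + $41,745.00 + $20,740.00 + $2,361.00 = $95,406.00
$95,406.00 is under the $148,250 cap.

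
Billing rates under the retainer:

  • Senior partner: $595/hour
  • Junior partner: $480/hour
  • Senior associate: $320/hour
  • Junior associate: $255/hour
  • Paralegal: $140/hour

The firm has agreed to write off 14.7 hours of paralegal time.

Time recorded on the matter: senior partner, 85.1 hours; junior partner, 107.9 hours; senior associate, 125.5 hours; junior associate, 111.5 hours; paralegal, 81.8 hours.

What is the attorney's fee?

$180,413.00

Senior partner: 85.1 × $595 = $50,634.50
Junior partner: 107.9 × $480 = $51,792.00
Senior associate: 125.5 × $320 = $40,160.00
Junior associate: 111.5 × $255 = $28,432.50
Paralegal: 81.8 × $140 = $11,452.00
Subtotal: $182,471.00
Write-off: 14.7 × $140 = $2,058.00
Total: $182,471.00 − $2,058.00 = $180,413.00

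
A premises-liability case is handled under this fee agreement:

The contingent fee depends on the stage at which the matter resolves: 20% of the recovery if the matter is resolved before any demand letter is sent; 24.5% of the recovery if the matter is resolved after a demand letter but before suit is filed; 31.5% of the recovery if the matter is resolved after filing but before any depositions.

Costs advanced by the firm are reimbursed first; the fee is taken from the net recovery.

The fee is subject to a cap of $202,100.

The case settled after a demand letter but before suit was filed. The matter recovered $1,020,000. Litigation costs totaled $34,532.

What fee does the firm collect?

$202,100.00

Fee base (net of costs): $1,020,000 − $34,532 = $985,468
The matter settled after a demand letter but before suit was filed, so the 24.5% rate applies.
$985,468 × 24.5% = $241,439.66
$241,439.66 exceeds the $202,100 cap, so the fee is capped at $202,100.00.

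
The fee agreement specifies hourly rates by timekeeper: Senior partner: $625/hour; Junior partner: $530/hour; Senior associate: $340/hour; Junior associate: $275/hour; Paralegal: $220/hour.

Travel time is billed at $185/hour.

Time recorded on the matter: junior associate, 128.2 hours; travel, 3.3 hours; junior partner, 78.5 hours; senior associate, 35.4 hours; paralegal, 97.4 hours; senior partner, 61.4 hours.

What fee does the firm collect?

$149,309.50

Senior partner: 61.4 × $625 = $38,375.00
Junior partner: 78.5 × $530 = $41,605.00
Senior associate: 35.4 × $340 = $12,036.00
Junior associate: 128.2 × $275 = $35,255.00
Paralegal: 97.4 × $220 = $21,428.00
Subtotal: $38,375.00 + $41,605.00 + $12,036.00 + $35,255.00 + $21,428.00 = $148,699.00
Travel: 3.3 × $185 = $610.50
Total: $148,699.00 + $610.50 = $149,309.50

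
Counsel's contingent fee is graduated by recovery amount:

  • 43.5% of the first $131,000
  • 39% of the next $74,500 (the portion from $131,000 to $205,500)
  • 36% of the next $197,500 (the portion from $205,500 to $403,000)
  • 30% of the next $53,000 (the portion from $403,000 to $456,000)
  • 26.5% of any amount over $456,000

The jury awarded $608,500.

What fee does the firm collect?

First $131,000 at 43.5% = $56,985.00
Next $74,500 at 39% = $29,055.00
Next $197,500 at 36% = $71,100.00
Next $53,000 at 30% = $15,900.00
Remaining $152,500 at 26.5% = $40,412.50
Fee: $56,985.00 + $29,055.00 + $71,100.00 + $15,900.00 + $40,412.50 = $213,452.50

$213,452.50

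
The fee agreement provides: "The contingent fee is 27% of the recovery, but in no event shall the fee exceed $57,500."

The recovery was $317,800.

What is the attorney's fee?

$57,500.00

27% of $317,800 = $85,806.00
That exceeds the $57,500 cap, so the fee is capped at $57,500.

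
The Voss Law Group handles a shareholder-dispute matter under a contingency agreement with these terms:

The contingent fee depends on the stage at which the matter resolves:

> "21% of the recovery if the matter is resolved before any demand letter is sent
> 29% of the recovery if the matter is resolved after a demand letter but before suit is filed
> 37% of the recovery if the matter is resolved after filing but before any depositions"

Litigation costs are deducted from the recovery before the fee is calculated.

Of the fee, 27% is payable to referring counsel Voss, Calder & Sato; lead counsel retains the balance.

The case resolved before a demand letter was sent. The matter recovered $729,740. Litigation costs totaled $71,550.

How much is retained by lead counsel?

$100,900.53

Fee base (net of costs): $729,740 − $71,550 = $658,190
The matter resolved before a demand letter was sent, so the 21% rate applies.
$658,190 × 21% = $138,219.90
Referral share: 27% of $138,219.90 = $37,319.37; lead counsel retains $138,219.90 − $37,319.37 = $100,900.53.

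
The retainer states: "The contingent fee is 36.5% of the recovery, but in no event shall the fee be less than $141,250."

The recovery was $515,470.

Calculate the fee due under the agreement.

36.5% of $515,470 = $188,146.55
That exceeds the $141,250 minimum.

$188,146.55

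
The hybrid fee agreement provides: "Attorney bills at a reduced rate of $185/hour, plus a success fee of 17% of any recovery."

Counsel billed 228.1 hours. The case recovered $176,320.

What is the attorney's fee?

Hourly: 228.1 × $185 = $42,198.50
Success fee: 17% of $176,320 = $29,974.40
Total: $42,198.50 + $29,974.40 = $72,172.90

$72,172.90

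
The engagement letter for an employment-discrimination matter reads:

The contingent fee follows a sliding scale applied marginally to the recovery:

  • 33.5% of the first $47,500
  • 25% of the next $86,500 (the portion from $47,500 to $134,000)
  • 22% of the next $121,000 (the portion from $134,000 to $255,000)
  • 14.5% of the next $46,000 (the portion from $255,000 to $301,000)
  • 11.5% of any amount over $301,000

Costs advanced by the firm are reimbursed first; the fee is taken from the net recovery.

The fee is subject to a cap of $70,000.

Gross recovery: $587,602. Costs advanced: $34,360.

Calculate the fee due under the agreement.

$70,000.00

Fee base (net of costs): $587,602 − $34,360 = $553,242
First $47,500 at 33.5% = $15,912.50
Next $86,500 at 25% = $21,625.00
Next $121,000 at 22% = $26,620.00
Next $46,000 at 14.5% = $6,670.00
Remaining $252,242 at 11.5% = $29,007.83
Fee: $15,912.50 + $21,625.00 + $26,620.00 + $6,670.00 + $29,007.83 = $99,835.33
$99,835.33 exceeds the $70,000 cap, so the fee is capped at $70,000.00.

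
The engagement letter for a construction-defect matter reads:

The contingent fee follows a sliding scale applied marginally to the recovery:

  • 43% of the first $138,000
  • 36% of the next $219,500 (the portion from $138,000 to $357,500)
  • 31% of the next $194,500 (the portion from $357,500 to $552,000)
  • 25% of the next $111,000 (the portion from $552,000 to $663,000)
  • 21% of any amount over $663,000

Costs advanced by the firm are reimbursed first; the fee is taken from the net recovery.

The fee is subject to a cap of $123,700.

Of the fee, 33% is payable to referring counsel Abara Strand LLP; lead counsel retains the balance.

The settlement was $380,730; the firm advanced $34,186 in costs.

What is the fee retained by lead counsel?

Fee base (net of costs): $380,730 − $34,186 = $346,544
First $138,000 at 43% = $59,340.00
Remaining $208,544 at 36% = $75,075.84
Fee: $59,340.00 + $75,075.84 = $134,415.84
$134,415.84 exceeds the $123,700 cap, so the fee is capped at $123,700.00.
Referral share: 33% of $123,700.00 = $40,821.00; lead counsel retains $123,700.00 − $40,821.00 = $82,879.00.

$82,879.00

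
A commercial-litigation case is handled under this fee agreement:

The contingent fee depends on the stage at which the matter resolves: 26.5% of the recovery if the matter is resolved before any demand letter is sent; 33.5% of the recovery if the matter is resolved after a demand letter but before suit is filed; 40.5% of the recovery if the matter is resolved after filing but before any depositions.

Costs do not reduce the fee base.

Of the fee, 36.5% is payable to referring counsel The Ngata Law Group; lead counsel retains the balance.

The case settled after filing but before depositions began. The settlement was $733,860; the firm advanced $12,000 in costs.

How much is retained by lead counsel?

$188,730.45

Fee base is the gross recovery, $733,860; costs are reimbursed separately.
The matter settled after filing but before depositions began, so the 40.5% rate applies.
$733,860 × 40.5% = $297,213.30
Referral share: 36.5% of $297,213.30 = $108,482.85; lead counsel retains $297,213.30 − $108,482.85 = $188,730.45.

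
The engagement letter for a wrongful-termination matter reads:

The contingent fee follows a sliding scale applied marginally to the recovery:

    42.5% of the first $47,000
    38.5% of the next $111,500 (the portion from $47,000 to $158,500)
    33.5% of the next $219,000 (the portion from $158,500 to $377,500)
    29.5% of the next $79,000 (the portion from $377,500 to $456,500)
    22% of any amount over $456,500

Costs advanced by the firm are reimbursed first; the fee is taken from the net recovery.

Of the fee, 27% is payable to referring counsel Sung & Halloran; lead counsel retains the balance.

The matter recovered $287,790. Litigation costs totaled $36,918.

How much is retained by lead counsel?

$68,508.40

Fee base (net of costs): $287,790 − $36,918 = $250,872
First $47,000 at 42.5% = $19,975.00
Next $111,500 at 38.5% = $42,927.50
Remaining $92,372 at 33.5% = $30,944.62
Fee: $19,975.00 + $42,927.50 + $30,944.62 = $93,847.12
Referral share: 27% of $93,847.12 = $25,338.72; lead counsel retains $93,847.12 − $25,338.72 = $68,508.40.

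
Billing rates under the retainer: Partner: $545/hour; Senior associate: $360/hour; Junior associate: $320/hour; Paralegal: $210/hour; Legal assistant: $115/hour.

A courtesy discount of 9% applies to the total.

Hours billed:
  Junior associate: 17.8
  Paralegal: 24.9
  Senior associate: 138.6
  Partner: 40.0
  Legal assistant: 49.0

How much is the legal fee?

$80,312.96

Partner: 40.0 × $545 = $21,800.00
Senior associate: 138.6 × $360 = $49,896.00
Junior associate: 17.8 × $320 = $5,696.00
Paralegal: 24.9 × $210 = $5,229.00
Legal assistant: 49.0 × $115 = $5,635.00
Subtotal: $88,256.00
Less 9% discount: −$7,943.04
Total: $88,256.00 − $7,943.04 = $80,312.96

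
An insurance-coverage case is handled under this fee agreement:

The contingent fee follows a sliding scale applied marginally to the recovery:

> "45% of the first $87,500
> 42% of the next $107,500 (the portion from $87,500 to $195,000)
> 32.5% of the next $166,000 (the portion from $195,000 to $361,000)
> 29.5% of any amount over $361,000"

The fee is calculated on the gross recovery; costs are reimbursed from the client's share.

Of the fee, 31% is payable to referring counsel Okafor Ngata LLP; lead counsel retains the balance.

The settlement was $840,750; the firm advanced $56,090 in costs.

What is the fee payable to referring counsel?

$86,800.39

Fee base is the gross recovery, $840,750; costs are reimbursed separately.
First $87,500 at 45% = $39,375.00
Next $107,500 at 42% = $45,150.00
Next $166,000 at 32.5% = $53,950.00
Remaining $479,750 at 29.5% = $141,526.25
Fee: $39,375.00 + $45,150.00 + $53,950.00 + $141,526.25 = $280,001.25
Referral share: 31% of $280,001.25 = $86,800.39; lead counsel retains $280,001.25 − $86,800.39 = $193,200.86.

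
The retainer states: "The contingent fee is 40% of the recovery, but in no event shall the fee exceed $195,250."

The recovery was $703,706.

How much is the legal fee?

40% of $703,706 = $281,482.40
That exceeds the $195,250 cap, so the fee is capped at $195,250.

$195,250.00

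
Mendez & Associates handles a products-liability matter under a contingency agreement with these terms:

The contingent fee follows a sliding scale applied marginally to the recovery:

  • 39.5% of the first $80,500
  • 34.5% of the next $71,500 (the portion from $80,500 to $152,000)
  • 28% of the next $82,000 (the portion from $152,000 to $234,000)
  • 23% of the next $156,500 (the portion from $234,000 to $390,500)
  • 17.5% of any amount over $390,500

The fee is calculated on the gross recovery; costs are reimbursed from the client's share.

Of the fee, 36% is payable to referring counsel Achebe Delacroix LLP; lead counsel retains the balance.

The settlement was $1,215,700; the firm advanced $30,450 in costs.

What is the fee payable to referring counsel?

Fee base is the gross recovery, $1,215,700; costs are reimbursed separately.
First $80,500 at 39.5% = $31,797.50
Next $71,500 at 34.5% = $24,667.50
Next $82,000 at 28% = $22,960.00
Next $156,500 at 23% = $35,995.00
Remaining $825,200 at 17.5% = $144,410.00
Fee: $31,797.50 + $24,667.50 + $22,960.00 + $35,995.00 + $144,410.00 = $259,830.00
Referral share: 36% of $259,830.00 = $93,538.80; lead counsel retains $259,830.00 − $93,538.80 = $166,291.20.

$93,538.80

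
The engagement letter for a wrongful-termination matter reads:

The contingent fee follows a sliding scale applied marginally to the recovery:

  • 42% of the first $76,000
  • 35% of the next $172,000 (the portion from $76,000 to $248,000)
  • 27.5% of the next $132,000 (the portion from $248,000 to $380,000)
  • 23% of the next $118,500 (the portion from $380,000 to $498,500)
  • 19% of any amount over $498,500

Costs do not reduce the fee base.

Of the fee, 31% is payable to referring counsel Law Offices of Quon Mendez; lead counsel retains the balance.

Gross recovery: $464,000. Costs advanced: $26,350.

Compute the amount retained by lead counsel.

Fee base is the gross recovery, $464,000; costs are reimbursed separately.
First $76,000 at 42% = $31,920.00
Next $172,000 at 35% = $60,200.00
Next $132,000 at 27.5% = $36,300.00
Remaining $84,000 at 23% = $19,320.00
Fee: $31,920.00 + $60,200.00 + $36,300.00 + $19,320.00 = $147,740.00
Referral share: 31% of $147,740.00 = $45,799.40; lead counsel retains $147,740.00 − $45,799.40 = $101,940.60.

$101,940.60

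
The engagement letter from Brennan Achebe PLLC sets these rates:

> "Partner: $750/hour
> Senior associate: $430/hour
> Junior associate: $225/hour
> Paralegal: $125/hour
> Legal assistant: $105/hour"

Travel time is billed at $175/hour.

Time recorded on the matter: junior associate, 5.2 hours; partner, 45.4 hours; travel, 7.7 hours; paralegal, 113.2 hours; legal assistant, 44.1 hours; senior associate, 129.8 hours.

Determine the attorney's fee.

Partner: 45.4 × $750 = $34,050.00
Senior associate: 129.8 × $430 = $55,814.00
Junior associate: 5.2 × $225 = $1,170.00
Paralegal: 113.2 × $125 = $14,150.00
Legal assistant: 44.1 × $105 = $4,630.50
Subtotal: $34,050.00 + $55,814.00 + $1,170.00 + $14,150.00 + $4,630.50 = $109,814.50
Travel: 7.7 × $175 = $1,347.50
Total: $109,814.50 + $1,347.50 = $111,162.00

$111,162.00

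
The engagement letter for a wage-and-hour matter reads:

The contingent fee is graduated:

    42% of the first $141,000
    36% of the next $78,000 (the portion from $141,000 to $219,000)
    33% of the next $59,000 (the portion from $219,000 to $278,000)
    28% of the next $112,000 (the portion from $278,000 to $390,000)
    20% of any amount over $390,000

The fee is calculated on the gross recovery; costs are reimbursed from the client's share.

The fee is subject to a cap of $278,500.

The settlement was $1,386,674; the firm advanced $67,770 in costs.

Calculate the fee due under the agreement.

Fee base is the gross recovery, $1,386,674; costs are reimbursed separately.
First $141,000 at 42% = $59,220.00
Next $78,000 at 36% = $28,080.00
Next $59,000 at 33% = $19,470.00
Next $112,000 at 28% = $31,360.00
Remaining $996,674 at 20% = $199,334.80
Fee: $59,220.00 + $28,080.00 + $19,470.00 + $31,360.00 + $199,334.80 = $337,464.80
$337,464.80 exceeds the $278,500 cap, so the fee is capped at $278,500.00.

$278,500.00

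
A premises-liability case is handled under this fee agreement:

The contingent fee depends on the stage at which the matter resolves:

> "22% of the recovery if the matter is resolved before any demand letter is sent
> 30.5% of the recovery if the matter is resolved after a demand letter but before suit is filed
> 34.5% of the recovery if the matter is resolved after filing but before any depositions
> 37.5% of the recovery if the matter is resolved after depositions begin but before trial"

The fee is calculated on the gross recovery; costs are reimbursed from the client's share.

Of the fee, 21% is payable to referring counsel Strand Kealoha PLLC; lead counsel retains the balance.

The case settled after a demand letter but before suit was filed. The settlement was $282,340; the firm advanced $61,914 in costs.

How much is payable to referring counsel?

Fee base is the gross recovery, $282,340; costs are reimbursed separately.
The matter settled after a demand letter but before suit was filed, so the 30.5% rate applies.
$282,340 × 30.5% = $86,113.70
Referral share: 21% of $86,113.70 = $18,083.88; lead counsel retains $86,113.70 − $18,083.88 = $68,029.82.

$18,083.88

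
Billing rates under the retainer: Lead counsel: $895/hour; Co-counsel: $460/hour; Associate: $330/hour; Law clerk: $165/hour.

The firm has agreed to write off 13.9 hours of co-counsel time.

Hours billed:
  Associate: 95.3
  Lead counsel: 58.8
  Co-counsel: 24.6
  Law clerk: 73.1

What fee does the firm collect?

Lead counsel: 58.8 × $895 = $52,626.00
Co-counsel: 24.6 × $460 = $11,316.00
Associate: 95.3 × $330 = $31,449.00
Law clerk: 73.1 × $165 = $12,061.50
Subtotal: $107,452.50
Write-off: 13.9 × $460 = $6,394.00
Total: $107,452.50 − $6,394.00 = $101,058.50

$101,058.50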